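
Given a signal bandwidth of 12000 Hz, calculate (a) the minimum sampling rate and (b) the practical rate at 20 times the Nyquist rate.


By Nyquist theorem, fs_min = 2 * fmax.
fs_min = 2 * 12000 = 24000 Hz
Practical rate = 20 * fs_min = 20 * 24000 = 480000 Hz

fs_min = 24000 Hz, fs_practical = 480000 Hz


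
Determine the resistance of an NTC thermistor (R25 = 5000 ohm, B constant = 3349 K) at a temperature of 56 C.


NTC thermistor equation: Rt = R25 * exp(B * (1/T - 1/T25)).
T in Kelvin: 329.15 K, T25 = 298.15 K
1/T - 1/T25 = 1/329.15 - 1/298.15 = -0.00031589
B * (1/T - 1/T25) = 3349 * -0.00031589 = -1.0579
Rt = 5000 * exp(-1.0579) = 1735.9 ohm

1735.9 ohm


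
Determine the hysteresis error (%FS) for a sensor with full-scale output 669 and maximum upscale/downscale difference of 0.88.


Hysteresis = (max difference / full scale) * 100%.
H = (0.88 / 669) * 100
H = 0.132 %FS

0.132 %FS


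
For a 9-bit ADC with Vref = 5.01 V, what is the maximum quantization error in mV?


The maximum quantization error is +/- LSB/2.
LSB = Vref / 2^n = 5.01 / 512 = 0.00978516 V
Max error = LSB / 2 = 0.00978516 / 2 = 0.00489258 V
Max error = 4.8926 mV

4.8926 mV


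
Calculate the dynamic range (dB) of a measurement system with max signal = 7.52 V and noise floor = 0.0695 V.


Dynamic range = 20 * log10(Vmax / Vnoise).
DR = 20 * log10(7.52 / 0.0695)
DR = 20 * log10(108.2)
DR = 40.68 dB

40.68 dB


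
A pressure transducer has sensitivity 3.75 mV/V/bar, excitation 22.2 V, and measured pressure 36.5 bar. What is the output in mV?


Output = sensitivity * Vex * P.
Vout = 3.75 * 22.2 * 36.5
Vout = 83.25 * 36.5
Vout = 3038.62 mV

3038.62 mV


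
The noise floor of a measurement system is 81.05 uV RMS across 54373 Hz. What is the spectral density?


Noise spectral density = Vrms / sqrt(BW).
NSD = 81.05 / sqrt(54373)
NSD = 81.05 / 233.1802
NSD = 0.3476 uV/sqrt(Hz)

0.3476 uV/sqrt(Hz)


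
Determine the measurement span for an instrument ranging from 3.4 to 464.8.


Span = upper range - lower range.
Span = 464.8 - (3.4)
Span = 461.4

461.4


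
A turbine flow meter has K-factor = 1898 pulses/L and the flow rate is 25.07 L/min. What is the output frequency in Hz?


Frequency = K * Q / 60 (converting L/min to L/s).
f = 1898 * 25.07 / 60
f = 47582.86 / 60
f = 793.05 Hz

793.05 Hz


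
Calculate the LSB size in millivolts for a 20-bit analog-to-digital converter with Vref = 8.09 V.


The resolution (LSB) of an ADC is Vref / 2^n.
LSB = 8.09 / 2^20
LSB = 8.09 / 1048576
LSB = 7.72e-06 V = 0.00771523 mV

0.00771523 mV


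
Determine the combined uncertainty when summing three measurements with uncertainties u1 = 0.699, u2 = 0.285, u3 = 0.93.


For a sum of independent quantities, uc = sqrt(u1^2 + u2^2 + u3^2).
uc = sqrt(0.699^2 + 0.285^2 + 0.93^2)
uc = sqrt(0.488601 + 0.081225 + 0.8649)
uc = 1.1978

1.1978


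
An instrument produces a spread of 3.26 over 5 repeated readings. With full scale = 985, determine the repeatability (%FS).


Repeatability = (spread / full scale) * 100%.
R = (3.26 / 985) * 100
R = 0.331 %FS

0.331 %FS


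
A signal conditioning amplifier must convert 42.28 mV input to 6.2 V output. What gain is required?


Gain = Vout / Vin (converting to same units).
G = 6.2 V / 42.28 mV
G = 6200.0 mV / 42.28 mV
G = 146.64

146.64


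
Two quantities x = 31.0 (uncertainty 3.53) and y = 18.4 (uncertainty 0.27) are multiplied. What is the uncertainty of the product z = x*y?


For a product z = x*y, the relative uncertainty is:
uz/z = sqrt((ux/x)^2 + (uy/y)^2)
Relative uncertainties: ux/x = 3.53/31.0 = 0.113871
uy/y = 0.27/18.4 = 0.014674
z = 31.0 * 18.4 = 570.4
uz = 570.4 * sqrt(0.113871^2 + 0.014674^2) = 65.489

65.489


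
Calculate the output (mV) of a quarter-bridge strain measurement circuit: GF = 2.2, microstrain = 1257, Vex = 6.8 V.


Quarter bridge output: Vout = (GF * epsilon * Vex) / 4.
Vout = (2.2 * 1257e-6 * 6.8) / 4
Vout = 0.01880472 / 4 V
Vout = 0.00470118 V = 4.7012 mV

4.7012 mV


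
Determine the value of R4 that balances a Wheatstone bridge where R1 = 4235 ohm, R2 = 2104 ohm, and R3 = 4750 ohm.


At balance: R1*R4 = R2*R3, so R4 = R2*R3/R1.
R4 = 2104 * 4750 / 4235
R4 = 9994000 / 4235
R4 = 2359.86 ohm

2359.86 ohm


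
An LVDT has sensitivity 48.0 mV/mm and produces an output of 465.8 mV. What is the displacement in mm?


Displacement = Vout / sensitivity.
d = 465.8 / 48.0
d = 9.704 mm

9.704 mm


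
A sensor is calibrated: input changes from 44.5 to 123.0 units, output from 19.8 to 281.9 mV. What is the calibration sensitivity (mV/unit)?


Sensitivity = (y2 - y1) / (x2 - x1).
S = (281.9 - 19.8) / (123.0 - 44.5)
S = 262.1 / 78.5
S = 3.3389 mV/unit

3.3389 mV/unit


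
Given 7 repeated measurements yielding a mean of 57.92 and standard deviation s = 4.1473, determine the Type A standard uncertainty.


The standard uncertainty for Type A evaluation is u = s / sqrt(n).
u = 4.1473 / sqrt(7)
u = 4.1473 / 2.6458
u = 1.5675

1.5675


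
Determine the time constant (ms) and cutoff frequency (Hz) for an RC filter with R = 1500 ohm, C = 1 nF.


Time constant: tau = R * C.
tau = 1500 * 1.00e-09 = 1.5e-06 s
tau = 0.0015 ms
Cutoff frequency: fc = 1 / (2*pi*R*C).
fc = 1 / (2*pi*1.5e-06) = 106103.3 Hz

tau = 0.0015 ms, fc = 106103.3 Hz


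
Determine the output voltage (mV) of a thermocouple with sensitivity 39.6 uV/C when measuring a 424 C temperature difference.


The thermocouple output V = sensitivity * dT.
V = 39.6 uV/C * 424 C
V = 16790.4 uV
V = 16.79 mV

16.79 mV


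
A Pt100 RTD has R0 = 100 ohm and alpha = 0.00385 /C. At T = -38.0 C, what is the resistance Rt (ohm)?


The RTD equation: Rt = R0 * (1 + alpha * T).
Rt = 100 * (1 + 0.00385 * -38.0)
Rt = 100 * (1 + -0.1463)
Rt = 100 * 0.8537
Rt = 85.37 ohm

85.37 ohm


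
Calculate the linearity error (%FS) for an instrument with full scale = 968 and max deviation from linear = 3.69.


Linearity error = (max deviation / full scale) * 100%.
Linearity = (3.69 / 968) * 100
Linearity = 0.381 %FS

0.381 %FS


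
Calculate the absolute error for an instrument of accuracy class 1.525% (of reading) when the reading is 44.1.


Absolute error = (accuracy% / 100) * reading.
Error = (1.525 / 100) * 44.1
Error = 0.01525 * 44.1
Error = 0.6725

0.6725


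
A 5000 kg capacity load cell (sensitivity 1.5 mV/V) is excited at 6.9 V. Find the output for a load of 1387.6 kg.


Vout = rated_output * Vex * (load / capacity).
Vout = 1.5 * 6.9 * (1387.6 / 5000)
Vout = 1.5 * 6.9 * 0.27752
Vout = 2.872 mV

2.872 mV


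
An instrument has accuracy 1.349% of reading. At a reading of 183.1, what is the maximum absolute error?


Absolute error = (accuracy% / 100) * reading.
Error = (1.349 / 100) * 183.1
Error = 0.01349 * 183.1
Error = 2.47

2.47


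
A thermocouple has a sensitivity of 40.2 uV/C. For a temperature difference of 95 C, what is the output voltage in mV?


The thermocouple output V = sensitivity * dT.
V = 40.2 uV/C * 95 C
V = 3819.0 uV
V = 3.819 mV

3.819 mV


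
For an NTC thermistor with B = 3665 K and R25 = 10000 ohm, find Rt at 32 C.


NTC thermistor equation: Rt = R25 * exp(B * (1/T - 1/T25)).
T in Kelvin: 305.15 K, T25 = 298.15 K
1/T - 1/T25 = 1/305.15 - 1/298.15 = -7.694e-05
B * (1/T - 1/T25) = 3665 * -7.694e-05 = -0.282
Rt = 10000 * exp(-0.282) = 7542.9 ohm

7542.9 ohm


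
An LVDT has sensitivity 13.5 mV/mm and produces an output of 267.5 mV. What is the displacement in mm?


Displacement = Vout / sensitivity.
d = 267.5 / 13.5
d = 19.815 mm

19.815 mm


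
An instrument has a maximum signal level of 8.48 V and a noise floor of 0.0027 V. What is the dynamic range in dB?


Dynamic range = 20 * log10(Vmax / Vnoise).
DR = 20 * log10(8.48 / 0.0027)
DR = 20 * log10(3140.74)
DR = 69.94 dB

69.94 dB


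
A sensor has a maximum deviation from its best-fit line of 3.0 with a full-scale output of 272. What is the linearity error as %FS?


Linearity error = (max deviation / full scale) * 100%.
Linearity = (3.0 / 272) * 100
Linearity = 1.103 %FS

1.103 %FS


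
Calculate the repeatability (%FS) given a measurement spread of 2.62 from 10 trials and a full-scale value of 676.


Repeatability = (spread / full scale) * 100%.
R = (2.62 / 676) * 100
R = 0.388 %FS

0.388 %FS


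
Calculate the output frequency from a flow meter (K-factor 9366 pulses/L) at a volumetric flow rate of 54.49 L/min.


Frequency = K * Q / 60 (converting L/min to L/s).
f = 9366 * 54.49 / 60
f = 510353.34 / 60
f = 8505.89 Hz

8505.89 Hz


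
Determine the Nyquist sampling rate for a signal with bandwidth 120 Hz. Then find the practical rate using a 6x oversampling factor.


By Nyquist theorem, fs_min = 2 * fmax.
fs_min = 2 * 120 = 240 Hz
Practical rate = 6 * fs_min = 6 * 240 = 1440 Hz

fs_min = 240 Hz, fs_practical = 1440 Hz


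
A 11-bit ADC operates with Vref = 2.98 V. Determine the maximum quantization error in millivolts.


The maximum quantization error is +/- LSB/2.
LSB = Vref / 2^n = 2.98 / 2048 = 0.00145508 V
Max error = LSB / 2 = 0.00145508 / 2 = 0.00072754 V
Max error = 0.7275 mV

0.7275 mV


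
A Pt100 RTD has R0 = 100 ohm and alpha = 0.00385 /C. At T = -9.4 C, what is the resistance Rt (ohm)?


The RTD equation: Rt = R0 * (1 + alpha * T).
Rt = 100 * (1 + 0.00385 * -9.4)
Rt = 100 * (1 + -0.03619)
Rt = 100 * 0.96381
Rt = 96.381 ohm

96.381 ohm


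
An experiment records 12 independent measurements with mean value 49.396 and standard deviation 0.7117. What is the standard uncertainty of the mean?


The standard uncertainty for Type A evaluation is u = s / sqrt(n).
u = 0.7117 / sqrt(12)
u = 0.7117 / 3.4641
u = 0.2055

0.2055


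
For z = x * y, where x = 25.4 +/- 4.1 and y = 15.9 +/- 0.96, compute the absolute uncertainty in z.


For a product z = x*y, the relative uncertainty is:
uz/z = sqrt((ux/x)^2 + (uy/y)^2)
Relative uncertainties: ux/x = 4.1/25.4 = 0.161417
uy/y = 0.96/15.9 = 0.060377
z = 25.4 * 15.9 = 403.9
uz = 403.9 * sqrt(0.161417^2 + 0.060377^2) = 69.601

69.601


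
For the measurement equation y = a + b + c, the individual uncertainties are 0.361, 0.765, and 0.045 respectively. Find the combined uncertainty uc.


For a sum of independent quantities, uc = sqrt(u1^2 + u2^2 + u3^2).
uc = sqrt(0.361^2 + 0.765^2 + 0.045^2)
uc = sqrt(0.130321 + 0.585225 + 0.002025)
uc = 0.8471

0.8471


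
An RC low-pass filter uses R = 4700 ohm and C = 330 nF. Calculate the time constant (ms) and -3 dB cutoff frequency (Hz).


Time constant: tau = R * C.
tau = 4700 * 3.30e-07 = 0.001551 s
tau = 1.551 ms
Cutoff frequency: fc = 1 / (2*pi*R*C).
fc = 1 / (2*pi*0.001551) = 102.61 Hz

tau = 1.551 ms, fc = 102.61 Hz


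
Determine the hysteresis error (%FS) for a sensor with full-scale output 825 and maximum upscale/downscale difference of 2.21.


Hysteresis = (max difference / full scale) * 100%.
H = (2.21 / 825) * 100
H = 0.268 %FS

0.268 %FS


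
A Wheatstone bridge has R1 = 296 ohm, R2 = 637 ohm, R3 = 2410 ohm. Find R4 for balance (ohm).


At balance: R1*R4 = R2*R3, so R4 = R2*R3/R1.
R4 = 637 * 2410 / 296
R4 = 1535170 / 296
R4 = 5186.39 ohm

5186.39 ohm


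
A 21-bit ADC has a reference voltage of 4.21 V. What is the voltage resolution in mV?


The resolution (LSB) of an ADC is Vref / 2^n.
LSB = 4.21 / 2^21
LSB = 4.21 / 2097152
LSB = 2.01e-06 V = 0.00200748 mV

0.00200748 mV


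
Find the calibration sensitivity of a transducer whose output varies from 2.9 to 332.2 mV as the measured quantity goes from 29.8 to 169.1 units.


Sensitivity = (y2 - y1) / (x2 - x1).
S = (332.2 - 2.9) / (169.1 - 29.8)
S = 329.3 / 139.3
S = 2.364 mV/unit

2.364 mV/unit


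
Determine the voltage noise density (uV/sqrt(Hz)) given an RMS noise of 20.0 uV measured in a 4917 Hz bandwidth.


Noise spectral density = Vrms / sqrt(BW).
NSD = 20.0 / sqrt(4917)
NSD = 20.0 / 70.1213
NSD = 0.2852 uV/sqrt(Hz)

0.2852 uV/sqrt(Hz)


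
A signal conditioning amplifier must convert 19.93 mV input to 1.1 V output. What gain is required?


Gain = Vout / Vin (converting to same units).
G = 1.1 V / 19.93 mV
G = 1100.0 mV / 19.93 mV
G = 55.19

55.19


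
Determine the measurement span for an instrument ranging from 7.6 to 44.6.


Span = upper range - lower range.
Span = 44.6 - (7.6)
Span = 37.0

37.0


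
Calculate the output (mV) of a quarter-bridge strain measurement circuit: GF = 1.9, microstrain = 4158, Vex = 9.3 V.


Quarter bridge output: Vout = (GF * epsilon * Vex) / 4.
Vout = (1.9 * 4158e-6 * 9.3) / 4
Vout = 0.07347186 / 4 V
Vout = 0.01836796 V = 18.368 mV

18.368 mV


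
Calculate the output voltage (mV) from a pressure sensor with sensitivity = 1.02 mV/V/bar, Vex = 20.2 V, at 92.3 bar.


Output = sensitivity * Vex * P.
Vout = 1.02 * 20.2 * 92.3
Vout = 20.604 * 92.3
Vout = 1901.75 mV

1901.75 mV


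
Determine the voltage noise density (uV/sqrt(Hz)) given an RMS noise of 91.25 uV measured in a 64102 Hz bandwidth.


Noise spectral density = Vrms / sqrt(BW).
NSD = 91.25 / sqrt(64102)
NSD = 91.25 / 253.1837
NSD = 0.3604 uV/sqrt(Hz)

0.3604 uV/sqrt(Hz)


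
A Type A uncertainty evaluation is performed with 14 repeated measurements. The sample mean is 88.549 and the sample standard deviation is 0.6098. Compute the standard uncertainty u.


The standard uncertainty for Type A evaluation is u = s / sqrt(n).
u = 0.6098 / sqrt(14)
u = 0.6098 / 3.7417
u = 0.163

0.163


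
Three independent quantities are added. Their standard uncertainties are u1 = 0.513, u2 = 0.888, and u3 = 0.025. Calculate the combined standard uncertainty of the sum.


For a sum of independent quantities, uc = sqrt(u1^2 + u2^2 + u3^2).
uc = sqrt(0.513^2 + 0.888^2 + 0.025^2)
uc = sqrt(0.263169 + 0.788544 + 0.000625)
uc = 1.0258

1.0258


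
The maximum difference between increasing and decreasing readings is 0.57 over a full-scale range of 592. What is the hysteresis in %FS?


Hysteresis = (max difference / full scale) * 100%.
H = (0.57 / 592) * 100
H = 0.096 %FS

0.096 %FS


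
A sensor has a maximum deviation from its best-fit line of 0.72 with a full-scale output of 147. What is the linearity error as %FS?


Linearity error = (max deviation / full scale) * 100%.
Linearity = (0.72 / 147) * 100
Linearity = 0.49 %FS

0.49 %FS


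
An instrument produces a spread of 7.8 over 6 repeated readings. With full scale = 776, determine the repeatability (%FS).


Repeatability = (spread / full scale) * 100%.
R = (7.8 / 776) * 100
R = 1.005 %FS

1.005 %FS


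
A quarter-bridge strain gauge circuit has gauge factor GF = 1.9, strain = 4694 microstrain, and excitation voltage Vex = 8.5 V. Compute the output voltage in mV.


Quarter bridge output: Vout = (GF * epsilon * Vex) / 4.
Vout = (1.9 * 4694e-6 * 8.5) / 4
Vout = 0.0758081 / 4 V
Vout = 0.01895203 V = 18.952 mV

18.952 mV


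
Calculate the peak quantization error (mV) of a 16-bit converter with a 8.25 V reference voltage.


The maximum quantization error is +/- LSB/2.
LSB = Vref / 2^n = 8.25 / 65536 = 0.00012589 V
Max error = LSB / 2 = 0.00012589 / 2 = 6.294e-05 V
Max error = 0.0629 mV

0.0629 mV


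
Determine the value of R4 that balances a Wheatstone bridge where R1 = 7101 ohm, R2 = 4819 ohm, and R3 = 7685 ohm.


At balance: R1*R4 = R2*R3, so R4 = R2*R3/R1.
R4 = 4819 * 7685 / 7101
R4 = 37034015 / 7101
R4 = 5215.32 ohm

5215.32 ohm


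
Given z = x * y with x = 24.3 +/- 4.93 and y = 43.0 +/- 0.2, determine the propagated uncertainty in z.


For a product z = x*y, the relative uncertainty is:
uz/z = sqrt((ux/x)^2 + (uy/y)^2)
Relative uncertainties: ux/x = 4.93/24.3 = 0.202881
uy/y = 0.2/43.0 = 0.004651
z = 24.3 * 43.0 = 1044.9
uz = 1044.9 * sqrt(0.202881^2 + 0.004651^2) = 212.046

212.046


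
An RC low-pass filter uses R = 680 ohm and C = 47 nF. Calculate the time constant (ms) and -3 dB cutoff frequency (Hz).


Time constant: tau = R * C.
tau = 680 * 4.70e-08 = 3.196e-05 s
tau = 0.032 ms
Cutoff frequency: fc = 1 / (2*pi*R*C).
fc = 1 / (2*pi*3.196e-05) = 4979.82 Hz

tau = 0.032 ms, fc = 4979.82 Hz


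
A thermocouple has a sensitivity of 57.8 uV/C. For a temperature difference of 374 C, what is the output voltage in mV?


The thermocouple output V = sensitivity * dT.
V = 57.8 uV/C * 374 C
V = 21617.2 uV
V = 21.617 mV

21.617 mV


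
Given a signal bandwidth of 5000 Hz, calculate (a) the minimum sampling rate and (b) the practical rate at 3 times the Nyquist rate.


By Nyquist theorem, fs_min = 2 * fmax.
fs_min = 2 * 5000 = 10000 Hz
Practical rate = 3 * fs_min = 3 * 10000 = 30000 Hz

fs_min = 10000 Hz, fs_practical = 30000 Hz


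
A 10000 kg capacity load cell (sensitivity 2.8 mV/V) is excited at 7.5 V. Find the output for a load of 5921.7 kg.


Vout = rated_output * Vex * (load / capacity).
Vout = 2.8 * 7.5 * (5921.7 / 10000)
Vout = 2.8 * 7.5 * 0.59217
Vout = 12.436 mV

12.436 mV


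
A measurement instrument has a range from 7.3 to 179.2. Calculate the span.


Span = upper range - lower range.
Span = 179.2 - (7.3)
Span = 171.9

171.9


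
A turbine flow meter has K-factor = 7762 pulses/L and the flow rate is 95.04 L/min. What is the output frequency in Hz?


Frequency = K * Q / 60 (converting L/min to L/s).
f = 7762 * 95.04 / 60
f = 737700.48 / 60
f = 12295.01 Hz

12295.01 Hz


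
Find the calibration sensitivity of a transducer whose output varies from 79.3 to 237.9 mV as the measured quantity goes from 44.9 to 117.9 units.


Sensitivity = (y2 - y1) / (x2 - x1).
S = (237.9 - 79.3) / (117.9 - 44.9)
S = 158.6 / 73.0
S = 2.1726 mV/unit

2.1726 mV/unit


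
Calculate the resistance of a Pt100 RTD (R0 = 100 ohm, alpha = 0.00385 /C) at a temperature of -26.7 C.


The RTD equation: Rt = R0 * (1 + alpha * T).
Rt = 100 * (1 + 0.00385 * -26.7)
Rt = 100 * (1 + -0.102795)
Rt = 100 * 0.897205
Rt = 89.721 ohm

89.721 ohm


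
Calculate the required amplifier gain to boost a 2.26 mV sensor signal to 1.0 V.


Gain = Vout / Vin (converting to same units).
G = 1.0 V / 2.26 mV
G = 1000.0 mV / 2.26 mV
G = 442.48

442.48


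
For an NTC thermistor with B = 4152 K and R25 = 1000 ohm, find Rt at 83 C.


NTC thermistor equation: Rt = R25 * exp(B * (1/T - 1/T25)).
T in Kelvin: 356.15 K, T25 = 298.15 K
1/T - 1/T25 = 1/356.15 - 1/298.15 = -0.00054621
B * (1/T - 1/T25) = 4152 * -0.00054621 = -2.2679
Rt = 1000 * exp(-2.2679) = 103.5 ohm

103.5 ohm


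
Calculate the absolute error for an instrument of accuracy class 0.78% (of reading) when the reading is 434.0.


Absolute error = (accuracy% / 100) * reading.
Error = (0.78 / 100) * 434.0
Error = 0.0078 * 434.0
Error = 3.3852

3.3852


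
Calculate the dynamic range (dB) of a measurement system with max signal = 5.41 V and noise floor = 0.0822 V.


Dynamic range = 20 * log10(Vmax / Vnoise).
DR = 20 * log10(5.41 / 0.0822)
DR = 20 * log10(65.82)
DR = 36.37 dB

36.37 dB


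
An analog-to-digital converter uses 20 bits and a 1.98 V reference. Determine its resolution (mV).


The resolution (LSB) of an ADC is Vref / 2^n.
LSB = 1.98 / 2^20
LSB = 1.98 / 1048576
LSB = 1.89e-06 V = 0.00188828 mV

0.00188828 mV


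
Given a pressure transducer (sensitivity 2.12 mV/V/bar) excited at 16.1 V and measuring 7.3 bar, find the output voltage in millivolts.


Output = sensitivity * Vex * P.
Vout = 2.12 * 16.1 * 7.3
Vout = 34.132 * 7.3
Vout = 249.16 mV

249.16 mV


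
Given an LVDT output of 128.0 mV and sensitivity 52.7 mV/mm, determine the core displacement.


Displacement = Vout / sensitivity.
d = 128.0 / 52.7
d = 2.429 mm

2.429 mm


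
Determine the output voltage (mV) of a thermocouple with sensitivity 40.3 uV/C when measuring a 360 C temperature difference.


The thermocouple output V = sensitivity * dT.
V = 40.3 uV/C * 360 C
V = 14508.0 uV
V = 14.508 mV

14.508 mV


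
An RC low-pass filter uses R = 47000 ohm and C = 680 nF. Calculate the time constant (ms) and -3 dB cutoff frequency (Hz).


Time constant: tau = R * C.
tau = 47000 * 6.80e-07 = 0.03196 s
tau = 31.96 ms
Cutoff frequency: fc = 1 / (2*pi*R*C).
fc = 1 / (2*pi*0.03196) = 4.98 Hz

tau = 31.96 ms, fc = 4.98 Hz


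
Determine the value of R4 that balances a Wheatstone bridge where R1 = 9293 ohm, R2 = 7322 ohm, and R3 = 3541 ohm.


At balance: R1*R4 = R2*R3, so R4 = R2*R3/R1.
R4 = 7322 * 3541 / 9293
R4 = 25927202 / 9293
R4 = 2789.97 ohm

2789.97 ohm


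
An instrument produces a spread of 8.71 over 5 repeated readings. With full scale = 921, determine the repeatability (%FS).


Repeatability = (spread / full scale) * 100%.
R = (8.71 / 921) * 100
R = 0.946 %FS

0.946 %FS


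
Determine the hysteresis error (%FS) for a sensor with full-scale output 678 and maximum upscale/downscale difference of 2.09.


Hysteresis = (max difference / full scale) * 100%.
H = (2.09 / 678) * 100
H = 0.308 %FS

0.308 %FS


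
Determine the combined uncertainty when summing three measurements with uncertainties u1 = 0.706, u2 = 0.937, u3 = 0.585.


For a sum of independent quantities, uc = sqrt(u1^2 + u2^2 + u3^2).
uc = sqrt(0.706^2 + 0.937^2 + 0.585^2)
uc = sqrt(0.498436 + 0.877969 + 0.342225)
uc = 1.311

1.311


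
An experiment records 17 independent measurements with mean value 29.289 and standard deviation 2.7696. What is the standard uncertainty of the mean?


The standard uncertainty for Type A evaluation is u = s / sqrt(n).
u = 2.7696 / sqrt(17)
u = 2.7696 / 4.1231
u = 0.6717

0.6717


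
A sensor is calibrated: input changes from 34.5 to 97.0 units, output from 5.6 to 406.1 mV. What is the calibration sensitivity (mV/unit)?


Sensitivity = (y2 - y1) / (x2 - x1).
S = (406.1 - 5.6) / (97.0 - 34.5)
S = 400.5 / 62.5
S = 6.408 mV/unit

6.408 mV/unit


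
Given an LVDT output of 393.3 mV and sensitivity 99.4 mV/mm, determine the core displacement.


Displacement = Vout / sensitivity.
d = 393.3 / 99.4
d = 3.957 mm

3.957 mm


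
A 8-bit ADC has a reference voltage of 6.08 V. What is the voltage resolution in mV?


The resolution (LSB) of an ADC is Vref / 2^n.
LSB = 6.08 / 2^8
LSB = 6.08 / 256
LSB = 0.02375 V = 23.75 mV

23.75 mV


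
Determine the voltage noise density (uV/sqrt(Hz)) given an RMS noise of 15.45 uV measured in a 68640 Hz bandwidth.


Noise spectral density = Vrms / sqrt(BW).
NSD = 15.45 / sqrt(68640)
NSD = 15.45 / 261.9924
NSD = 0.059 uV/sqrt(Hz)

0.059 uV/sqrt(Hz)


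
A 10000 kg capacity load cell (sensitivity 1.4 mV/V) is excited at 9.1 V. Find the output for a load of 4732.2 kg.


Vout = rated_output * Vex * (load / capacity).
Vout = 1.4 * 9.1 * (4732.2 / 10000)
Vout = 1.4 * 9.1 * 0.47322
Vout = 6.029 mV

6.029 mV


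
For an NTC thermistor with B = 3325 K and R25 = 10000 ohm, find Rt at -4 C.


NTC thermistor equation: Rt = R25 * exp(B * (1/T - 1/T25)).
T in Kelvin: 269.15 K, T25 = 298.15 K
1/T - 1/T25 = 1/269.15 - 1/298.15 = 0.00036138
B * (1/T - 1/T25) = 3325 * 0.00036138 = 1.2016
Rt = 10000 * exp(1.2016) = 33254.4 ohm

33254.4 ohm


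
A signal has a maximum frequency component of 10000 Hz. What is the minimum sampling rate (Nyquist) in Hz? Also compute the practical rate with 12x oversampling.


By Nyquist theorem, fs_min = 2 * fmax.
fs_min = 2 * 10000 = 20000 Hz
Practical rate = 12 * fs_min = 12 * 20000 = 240000 Hz

fs_min = 20000 Hz, fs_practical = 240000 Hz


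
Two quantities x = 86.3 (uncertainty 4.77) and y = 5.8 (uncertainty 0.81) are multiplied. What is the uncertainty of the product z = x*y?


For a product z = x*y, the relative uncertainty is:
uz/z = sqrt((ux/x)^2 + (uy/y)^2)
Relative uncertainties: ux/x = 4.77/86.3 = 0.055272
uy/y = 0.81/5.8 = 0.139655
z = 86.3 * 5.8 = 500.5
uz = 500.5 * sqrt(0.055272^2 + 0.139655^2) = 75.179

75.179


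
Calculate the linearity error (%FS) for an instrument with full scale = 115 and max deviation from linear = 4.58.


Linearity error = (max deviation / full scale) * 100%.
Linearity = (4.58 / 115) * 100
Linearity = 3.983 %FS

3.983 %FS


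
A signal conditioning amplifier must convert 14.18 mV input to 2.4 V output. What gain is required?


Gain = Vout / Vin (converting to same units).
G = 2.4 V / 14.18 mV
G = 2400.0 mV / 14.18 mV
G = 169.25

169.25


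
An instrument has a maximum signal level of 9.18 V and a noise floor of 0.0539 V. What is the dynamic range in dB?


Dynamic range = 20 * log10(Vmax / Vnoise).
DR = 20 * log10(9.18 / 0.0539)
DR = 20 * log10(170.32)
DR = 44.63 dB

44.63 dB


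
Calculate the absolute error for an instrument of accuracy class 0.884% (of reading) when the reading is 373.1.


Absolute error = (accuracy% / 100) * reading.
Error = (0.884 / 100) * 373.1
Error = 0.00884 * 373.1
Error = 3.2982

3.2982


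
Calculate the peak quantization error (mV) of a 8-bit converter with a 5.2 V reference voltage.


The maximum quantization error is +/- LSB/2.
LSB = Vref / 2^n = 5.2 / 256 = 0.0203125 V
Max error = LSB / 2 = 0.0203125 / 2 = 0.01015625 V
Max error = 10.1562 mV

10.1562 mV


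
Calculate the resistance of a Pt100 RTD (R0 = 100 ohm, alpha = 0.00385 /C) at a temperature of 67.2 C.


The RTD equation: Rt = R0 * (1 + alpha * T).
Rt = 100 * (1 + 0.00385 * 67.2)
Rt = 100 * (1 + 0.25872)
Rt = 100 * 1.25872
Rt = 125.872 ohm

125.872 ohm


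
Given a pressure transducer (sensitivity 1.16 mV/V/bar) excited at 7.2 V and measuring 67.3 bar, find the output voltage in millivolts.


Output = sensitivity * Vex * P.
Vout = 1.16 * 7.2 * 67.3
Vout = 8.352 * 67.3
Vout = 562.09 mV

562.09 mV


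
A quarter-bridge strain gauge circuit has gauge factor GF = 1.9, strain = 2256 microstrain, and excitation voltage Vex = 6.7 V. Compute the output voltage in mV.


Quarter bridge output: Vout = (GF * epsilon * Vex) / 4.
Vout = (1.9 * 2256e-6 * 6.7) / 4
Vout = 0.02871888 / 4 V
Vout = 0.00717972 V = 7.1797 mV

7.1797 mV


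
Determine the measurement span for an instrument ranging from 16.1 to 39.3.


Span = upper range - lower range.
Span = 39.3 - (16.1)
Span = 23.2

23.2


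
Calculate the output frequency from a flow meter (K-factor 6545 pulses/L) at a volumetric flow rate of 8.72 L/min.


Frequency = K * Q / 60 (converting L/min to L/s).
f = 6545 * 8.72 / 60
f = 57072.4 / 60
f = 951.21 Hz

951.21 Hz


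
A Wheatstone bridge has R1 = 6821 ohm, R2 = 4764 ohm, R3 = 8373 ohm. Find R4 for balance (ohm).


At balance: R1*R4 = R2*R3, so R4 = R2*R3/R1.
R4 = 4764 * 8373 / 6821
R4 = 39888972 / 6821
R4 = 5847.97 ohm

5847.97 ohm


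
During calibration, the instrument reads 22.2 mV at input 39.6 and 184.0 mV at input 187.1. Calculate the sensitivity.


Sensitivity = (y2 - y1) / (x2 - x1).
S = (184.0 - 22.2) / (187.1 - 39.6)
S = 161.8 / 147.5
S = 1.0969 mV/unit

1.0969 mV/unit


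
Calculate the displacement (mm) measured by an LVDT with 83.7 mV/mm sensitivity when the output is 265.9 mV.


Displacement = Vout / sensitivity.
d = 265.9 / 83.7
d = 3.177 mm

3.177 mm


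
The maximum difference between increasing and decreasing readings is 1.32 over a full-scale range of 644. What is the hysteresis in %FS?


Hysteresis = (max difference / full scale) * 100%.
H = (1.32 / 644) * 100
H = 0.205 %FS

0.205 %FS


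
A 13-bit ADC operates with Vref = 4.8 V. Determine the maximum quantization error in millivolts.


The maximum quantization error is +/- LSB/2.
LSB = Vref / 2^n = 4.8 / 8192 = 0.00058594 V
Max error = LSB / 2 = 0.00058594 / 2 = 0.00029297 V
Max error = 0.293 mV

0.293 mV


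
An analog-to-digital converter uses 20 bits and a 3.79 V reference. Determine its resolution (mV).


The resolution (LSB) of an ADC is Vref / 2^n.
LSB = 3.79 / 2^20
LSB = 3.79 / 1048576
LSB = 3.61e-06 V = 0.00361443 mV

0.00361443 mV


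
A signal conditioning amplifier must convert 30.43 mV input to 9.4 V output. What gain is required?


Gain = Vout / Vin (converting to same units).
G = 9.4 V / 30.43 mV
G = 9400.0 mV / 30.43 mV
G = 308.91

308.91


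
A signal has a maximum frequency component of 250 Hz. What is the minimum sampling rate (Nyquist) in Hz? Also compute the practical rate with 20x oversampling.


By Nyquist theorem, fs_min = 2 * fmax.
fs_min = 2 * 250 = 500 Hz
Practical rate = 20 * fs_min = 20 * 500 = 10000 Hz

fs_min = 500 Hz, fs_practical = 10000 Hz


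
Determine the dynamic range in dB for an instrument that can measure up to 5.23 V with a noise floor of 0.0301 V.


Dynamic range = 20 * log10(Vmax / Vnoise).
DR = 20 * log10(5.23 / 0.0301)
DR = 20 * log10(173.75)
DR = 44.8 dB

44.8 dB


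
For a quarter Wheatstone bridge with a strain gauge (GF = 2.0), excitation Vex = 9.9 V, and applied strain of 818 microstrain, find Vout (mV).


Quarter bridge output: Vout = (GF * epsilon * Vex) / 4.
Vout = (2.0 * 818e-6 * 9.9) / 4
Vout = 0.0161964 / 4 V
Vout = 0.0040491 V = 4.0491 mV

4.0491 mV


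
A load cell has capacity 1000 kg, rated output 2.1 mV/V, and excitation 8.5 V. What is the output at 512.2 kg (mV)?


Vout = rated_output * Vex * (load / capacity).
Vout = 2.1 * 8.5 * (512.2 / 1000)
Vout = 2.1 * 8.5 * 0.5122
Vout = 9.143 mV

9.143 mV


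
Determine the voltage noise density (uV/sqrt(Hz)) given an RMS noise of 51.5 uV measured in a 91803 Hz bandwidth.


Noise spectral density = Vrms / sqrt(BW).
NSD = 51.5 / sqrt(91803)
NSD = 51.5 / 302.9901
NSD = 0.17 uV/sqrt(Hz)

0.17 uV/sqrt(Hz)


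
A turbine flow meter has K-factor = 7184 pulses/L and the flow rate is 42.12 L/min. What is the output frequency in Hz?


Frequency = K * Q / 60 (converting L/min to L/s).
f = 7184 * 42.12 / 60
f = 302590.08 / 60
f = 5043.17 Hz

5043.17 Hz


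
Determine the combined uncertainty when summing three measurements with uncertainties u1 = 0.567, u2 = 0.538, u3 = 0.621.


For a sum of independent quantities, uc = sqrt(u1^2 + u2^2 + u3^2).
uc = sqrt(0.567^2 + 0.538^2 + 0.621^2)
uc = sqrt(0.321489 + 0.289444 + 0.385641)
uc = 0.9983

0.9983


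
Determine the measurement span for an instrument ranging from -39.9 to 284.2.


Span = upper range - lower range.
Span = 284.2 - (-39.9)
Span = 324.1

324.1


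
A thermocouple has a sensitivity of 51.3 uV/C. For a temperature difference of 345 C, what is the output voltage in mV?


The thermocouple output V = sensitivity * dT.
V = 51.3 uV/C * 345 C
V = 17698.5 uV
V = 17.698 mV

17.698 mV


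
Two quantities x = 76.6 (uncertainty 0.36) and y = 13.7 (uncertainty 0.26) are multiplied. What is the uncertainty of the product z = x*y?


For a product z = x*y, the relative uncertainty is:
uz/z = sqrt((ux/x)^2 + (uy/y)^2)
Relative uncertainties: ux/x = 0.36/76.6 = 0.0047
uy/y = 0.26/13.7 = 0.018978
z = 76.6 * 13.7 = 1049.4
uz = 1049.4 * sqrt(0.0047^2 + 0.018978^2) = 20.518

20.518


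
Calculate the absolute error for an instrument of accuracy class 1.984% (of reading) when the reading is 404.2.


Absolute error = (accuracy% / 100) * reading.
Error = (1.984 / 100) * 404.2
Error = 0.01984 * 404.2
Error = 8.0193

8.0193


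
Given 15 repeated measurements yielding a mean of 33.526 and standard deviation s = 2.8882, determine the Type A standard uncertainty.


The standard uncertainty for Type A evaluation is u = s / sqrt(n).
u = 2.8882 / sqrt(15)
u = 2.8882 / 3.873
u = 0.7457

0.7457


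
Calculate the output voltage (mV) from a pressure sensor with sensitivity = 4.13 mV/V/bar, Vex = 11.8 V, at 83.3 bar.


Output = sensitivity * Vex * P.
Vout = 4.13 * 11.8 * 83.3
Vout = 48.734 * 83.3
Vout = 4059.54 mV

4059.54 mV


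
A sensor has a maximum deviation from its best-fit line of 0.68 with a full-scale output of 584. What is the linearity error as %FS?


Linearity error = (max deviation / full scale) * 100%.
Linearity = (0.68 / 584) * 100
Linearity = 0.116 %FS

0.116 %FS


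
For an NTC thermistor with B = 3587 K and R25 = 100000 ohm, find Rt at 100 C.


NTC thermistor equation: Rt = R25 * exp(B * (1/T - 1/T25)).
T in Kelvin: 373.15 K, T25 = 298.15 K
1/T - 1/T25 = 1/373.15 - 1/298.15 = -0.00067413
B * (1/T - 1/T25) = 3587 * -0.00067413 = -2.4181
Rt = 100000 * exp(-2.4181) = 8909.1 ohm

8909.1 ohm


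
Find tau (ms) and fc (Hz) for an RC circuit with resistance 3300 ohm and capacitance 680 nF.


Time constant: tau = R * C.
tau = 3300 * 6.80e-07 = 0.002244 s
tau = 2.244 ms
Cutoff frequency: fc = 1 / (2*pi*R*C).
fc = 1 / (2*pi*0.002244) = 70.92 Hz

tau = 2.244 ms, fc = 70.92 Hz


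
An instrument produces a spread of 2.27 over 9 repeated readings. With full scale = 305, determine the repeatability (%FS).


Repeatability = (spread / full scale) * 100%.
R = (2.27 / 305) * 100
R = 0.744 %FS

0.744 %FS


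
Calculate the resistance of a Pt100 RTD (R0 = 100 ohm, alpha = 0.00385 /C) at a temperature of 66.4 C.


The RTD equation: Rt = R0 * (1 + alpha * T).
Rt = 100 * (1 + 0.00385 * 66.4)
Rt = 100 * (1 + 0.25564)
Rt = 100 * 1.25564
Rt = 125.564 ohm

125.564 ohm


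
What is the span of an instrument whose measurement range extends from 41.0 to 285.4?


Span = upper range - lower range.
Span = 285.4 - (41.0)
Span = 244.4

244.4


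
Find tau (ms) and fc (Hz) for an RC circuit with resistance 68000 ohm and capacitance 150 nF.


Time constant: tau = R * C.
tau = 68000 * 1.50e-07 = 0.0102 s
tau = 10.2 ms
Cutoff frequency: fc = 1 / (2*pi*R*C).
fc = 1 / (2*pi*0.0102) = 15.6 Hz

tau = 10.2 ms, fc = 15.6 Hz


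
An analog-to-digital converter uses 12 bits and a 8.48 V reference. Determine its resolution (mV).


The resolution (LSB) of an ADC is Vref / 2^n.
LSB = 8.48 / 2^12
LSB = 8.48 / 4096
LSB = 0.00207031 V = 2.0703125 mV

2.0703125 mV


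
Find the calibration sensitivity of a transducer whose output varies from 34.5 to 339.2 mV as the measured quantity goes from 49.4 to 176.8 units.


Sensitivity = (y2 - y1) / (x2 - x1).
S = (339.2 - 34.5) / (176.8 - 49.4)
S = 304.7 / 127.4
S = 2.3917 mV/unit

2.3917 mV/unit


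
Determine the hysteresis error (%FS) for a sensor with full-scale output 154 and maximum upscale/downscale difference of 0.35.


Hysteresis = (max difference / full scale) * 100%.
H = (0.35 / 154) * 100
H = 0.227 %FS

0.227 %FS


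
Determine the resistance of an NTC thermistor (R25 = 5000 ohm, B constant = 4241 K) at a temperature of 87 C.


NTC thermistor equation: Rt = R25 * exp(B * (1/T - 1/T25)).
T in Kelvin: 360.15 K, T25 = 298.15 K
1/T - 1/T25 = 1/360.15 - 1/298.15 = -0.0005774
B * (1/T - 1/T25) = 4241 * -0.0005774 = -2.4487
Rt = 5000 * exp(-2.4487) = 432.0 ohm

432.0 ohm


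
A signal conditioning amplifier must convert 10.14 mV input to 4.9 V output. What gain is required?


Gain = Vout / Vin (converting to same units).
G = 4.9 V / 10.14 mV
G = 4900.0 mV / 10.14 mV
G = 483.23

483.23


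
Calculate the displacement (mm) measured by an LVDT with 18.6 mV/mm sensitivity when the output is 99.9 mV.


Displacement = Vout / sensitivity.
d = 99.9 / 18.6
d = 5.371 mm

5.371 mm


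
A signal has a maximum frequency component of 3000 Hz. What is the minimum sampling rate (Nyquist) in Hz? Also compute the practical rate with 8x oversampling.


By Nyquist theorem, fs_min = 2 * fmax.
fs_min = 2 * 3000 = 6000 Hz
Practical rate = 8 * fs_min = 8 * 6000 = 48000 Hz

fs_min = 6000 Hz, fs_practical = 48000 Hz


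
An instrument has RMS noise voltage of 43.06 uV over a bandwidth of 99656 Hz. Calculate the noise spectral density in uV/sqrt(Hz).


Noise spectral density = Vrms / sqrt(BW).
NSD = 43.06 / sqrt(99656)
NSD = 43.06 / 315.6834
NSD = 0.1364 uV/sqrt(Hz)

0.1364 uV/sqrt(Hz)


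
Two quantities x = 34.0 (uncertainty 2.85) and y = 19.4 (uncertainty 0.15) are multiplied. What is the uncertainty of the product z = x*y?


For a product z = x*y, the relative uncertainty is:
uz/z = sqrt((ux/x)^2 + (uy/y)^2)
Relative uncertainties: ux/x = 2.85/34.0 = 0.083824
uy/y = 0.15/19.4 = 0.007732
z = 34.0 * 19.4 = 659.6
uz = 659.6 * sqrt(0.083824^2 + 0.007732^2) = 55.525

55.525


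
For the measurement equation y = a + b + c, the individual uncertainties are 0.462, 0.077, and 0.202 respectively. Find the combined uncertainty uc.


For a sum of independent quantities, uc = sqrt(u1^2 + u2^2 + u3^2).
uc = sqrt(0.462^2 + 0.077^2 + 0.202^2)
uc = sqrt(0.213444 + 0.005929 + 0.040804)
uc = 0.5101

0.5101


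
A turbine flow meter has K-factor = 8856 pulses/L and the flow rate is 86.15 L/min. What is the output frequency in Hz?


Frequency = K * Q / 60 (converting L/min to L/s).
f = 8856 * 86.15 / 60
f = 762944.4 / 60
f = 12715.74 Hz

12715.74 Hz


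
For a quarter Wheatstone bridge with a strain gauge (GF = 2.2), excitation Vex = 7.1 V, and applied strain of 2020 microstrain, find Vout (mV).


Quarter bridge output: Vout = (GF * epsilon * Vex) / 4.
Vout = (2.2 * 2020e-6 * 7.1) / 4
Vout = 0.0315524 / 4 V
Vout = 0.0078881 V = 7.8881 mV

7.8881 mV


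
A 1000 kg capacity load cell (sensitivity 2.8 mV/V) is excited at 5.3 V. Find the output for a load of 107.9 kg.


Vout = rated_output * Vex * (load / capacity).
Vout = 2.8 * 5.3 * (107.9 / 1000)
Vout = 2.8 * 5.3 * 0.1079
Vout = 1.601 mV

1.601 mV


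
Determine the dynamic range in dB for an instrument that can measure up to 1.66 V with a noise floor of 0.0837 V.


Dynamic range = 20 * log10(Vmax / Vnoise).
DR = 20 * log10(1.66 / 0.0837)
DR = 20 * log10(19.83)
DR = 25.95 dB

25.95 dB


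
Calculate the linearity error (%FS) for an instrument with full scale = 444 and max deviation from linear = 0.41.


Linearity error = (max deviation / full scale) * 100%.
Linearity = (0.41 / 444) * 100
Linearity = 0.092 %FS

0.092 %FS


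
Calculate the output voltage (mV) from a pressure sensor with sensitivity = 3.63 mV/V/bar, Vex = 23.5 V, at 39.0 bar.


Output = sensitivity * Vex * P.
Vout = 3.63 * 23.5 * 39.0
Vout = 85.305 * 39.0
Vout = 3326.89 mV

3326.89 mV


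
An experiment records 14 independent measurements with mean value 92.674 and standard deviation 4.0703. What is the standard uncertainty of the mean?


The standard uncertainty for Type A evaluation is u = s / sqrt(n).
u = 4.0703 / sqrt(14)
u = 4.0703 / 3.7417
u = 1.0878

1.0878


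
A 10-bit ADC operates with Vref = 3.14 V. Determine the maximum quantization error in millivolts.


The maximum quantization error is +/- LSB/2.
LSB = Vref / 2^n = 3.14 / 1024 = 0.00306641 V
Max error = LSB / 2 = 0.00306641 / 2 = 0.0015332 V
Max error = 1.5332 mV

1.5332 mV


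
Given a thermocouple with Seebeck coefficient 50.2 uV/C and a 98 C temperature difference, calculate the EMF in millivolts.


The thermocouple output V = sensitivity * dT.
V = 50.2 uV/C * 98 C
V = 4919.6 uV
V = 4.92 mV

4.92 mV


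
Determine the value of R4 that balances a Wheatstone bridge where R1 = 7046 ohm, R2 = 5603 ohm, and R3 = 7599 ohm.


At balance: R1*R4 = R2*R3, so R4 = R2*R3/R1.
R4 = 5603 * 7599 / 7046
R4 = 42577197 / 7046
R4 = 6042.75 ohm

6042.75 ohm


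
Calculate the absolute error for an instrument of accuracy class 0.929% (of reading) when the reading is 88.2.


Absolute error = (accuracy% / 100) * reading.
Error = (0.929 / 100) * 88.2
Error = 0.00929 * 88.2
Error = 0.8194

0.8194


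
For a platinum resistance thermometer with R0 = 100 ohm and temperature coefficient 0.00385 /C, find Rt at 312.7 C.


The RTD equation: Rt = R0 * (1 + alpha * T).
Rt = 100 * (1 + 0.00385 * 312.7)
Rt = 100 * (1 + 1.203895)
Rt = 100 * 2.203895
Rt = 220.39 ohm

220.39 ohm


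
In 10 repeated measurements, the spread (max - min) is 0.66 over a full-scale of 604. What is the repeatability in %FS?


Repeatability = (spread / full scale) * 100%.
R = (0.66 / 604) * 100
R = 0.109 %FS

0.109 %FS


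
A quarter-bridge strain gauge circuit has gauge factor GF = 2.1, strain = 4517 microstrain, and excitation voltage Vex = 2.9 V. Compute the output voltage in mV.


Quarter bridge output: Vout = (GF * epsilon * Vex) / 4.
Vout = (2.1 * 4517e-6 * 2.9) / 4
Vout = 0.02750853 / 4 V
Vout = 0.00687713 V = 6.8771 mV

6.8771 mV
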